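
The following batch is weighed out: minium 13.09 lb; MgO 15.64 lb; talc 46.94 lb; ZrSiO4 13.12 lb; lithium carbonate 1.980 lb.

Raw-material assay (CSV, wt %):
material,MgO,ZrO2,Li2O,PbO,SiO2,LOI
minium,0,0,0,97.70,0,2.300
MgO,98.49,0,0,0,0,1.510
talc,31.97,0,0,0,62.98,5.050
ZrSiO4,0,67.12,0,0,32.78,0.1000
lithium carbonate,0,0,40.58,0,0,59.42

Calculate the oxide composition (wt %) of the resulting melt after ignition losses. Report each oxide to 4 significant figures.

Each numeric step carries full float precision from first step to last; rounding to 4 significant digits applies to each in-between result as shown — every reported figure is rounded just once. Derived quantities are carried in full float precision (yield, the totals, ignition loss, five oxide percentages, glass mass) using the weight values for 86.67 lb of glass, as given in either problem or answer.
Per-oxide mass from batch:
  MgO: 15.64·0.9849 + 46.94·0.3197 = 30.41 lb
  ZrO2: 13.12·0.6712 = 8.806 lb
  Li2O: 1.980·0.4058 = 0.8035 lb
  PbO: 13.09·0.9770 = 12.79 lb
  SiO2: 46.94·0.6298 + 13.12·0.3278 = 33.86 lb
LOI: 13.09·0.02300 + 15.64·0.01510 + 46.94·0.05050 + 13.12·0.001000 + 1.980·0.5942 = 4.097 lb
Resulting glass, batch − LOI: 90.77 − 4.097 = 86.67 lb (= the summed oxide contributions)
percent share: oxide ÷ glass, ×100

Glass mass = 86.67 lb (batch 90.77 − LOI 4.097).
Composition: MgO 35.09%, ZrO2 10.16%, Li2O 0.9270%, PbO 14.76%, SiO2 39.07%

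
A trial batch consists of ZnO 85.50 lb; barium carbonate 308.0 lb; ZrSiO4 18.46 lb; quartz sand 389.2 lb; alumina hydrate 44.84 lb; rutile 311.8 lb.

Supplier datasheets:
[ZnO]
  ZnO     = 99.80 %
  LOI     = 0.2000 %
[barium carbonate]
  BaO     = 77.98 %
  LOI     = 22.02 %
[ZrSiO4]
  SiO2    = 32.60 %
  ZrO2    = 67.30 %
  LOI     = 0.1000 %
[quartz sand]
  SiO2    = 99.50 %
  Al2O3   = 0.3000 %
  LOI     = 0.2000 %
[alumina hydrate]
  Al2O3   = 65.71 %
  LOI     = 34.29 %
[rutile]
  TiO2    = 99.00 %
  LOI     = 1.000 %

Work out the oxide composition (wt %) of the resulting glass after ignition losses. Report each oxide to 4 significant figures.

Every computation maintains full precision through the solve. Intermediates are displayed, with 4-significant-digit rounding, as written — every reported number takes a single rounding; the derived quantities (ignition loss, the six compositions, totals, yield, glass mass) are rebuilt at full precision using the weight values for 1071 lb of glass as quoted within either problem or answer.
Mass of each oxide from the mix:
  ZnO: 85.50·0.9980 = 85.33 lb
  TiO2: 311.8·0.9900 = 308.7 lb
  BaO: 308.0·0.7798 = 240.2 lb
  SiO2: 18.46·0.3260 + 389.2·0.9950 = 393.3 lb
  Al2O3: 389.2·0.003000 + 44.84·0.6571 = 30.63 lb
  ZrO2: 18.46·0.6730 = 12.42 lb
LOI: 85.50·0.002000 + 308.0·0.2202 + 18.46·0.001000 + 389.2·0.002000 + 44.84·0.3429 + 311.8·0.01000 = 87.28 lb
Net of LOI, the glass mass = 1158 − 87.28 = 1071 lb (matching Σ of the oxides)
percent share: oxide ÷ glass, ×100

Glass mass = 1071 lb (batch 1158 − LOI 87.28).
Composition: ZnO 7.971%, TiO2 28.83%, BaO 22.44%, SiO2 36.74%, Al2O3 2.861%, ZrO2 1.161%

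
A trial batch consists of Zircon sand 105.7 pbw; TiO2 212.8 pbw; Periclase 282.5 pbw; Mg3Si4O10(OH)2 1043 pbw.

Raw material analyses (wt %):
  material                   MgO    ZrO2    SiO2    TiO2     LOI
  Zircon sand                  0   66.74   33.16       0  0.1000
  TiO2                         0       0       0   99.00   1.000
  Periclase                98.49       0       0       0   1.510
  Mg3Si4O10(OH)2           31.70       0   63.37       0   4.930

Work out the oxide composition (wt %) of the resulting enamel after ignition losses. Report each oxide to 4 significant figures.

Working values are displayed (rounded to 4 significant digits) alongside each step. All internal work maintains full precision through every step. Every reported number is rounded only once — all derived quantities are rebuilt at exact precision (LOI, the totals, the four compositions, yield, net glass mass) starting from the weights on 1586 pbw of glass as they appear in the question or the answer.
What the batch supplies per oxide:
  MgO: 282.5·0.9849 + 1043·0.3170 = 608.9 pbw
  ZrO2: 105.7·0.6674 = 70.54 pbw
  SiO2: 105.7·0.3316 + 1043·0.6337 = 696.0 pbw
  TiO2: 212.8·0.9900 = 210.7 pbw
LOI: 105.7·0.001000 + 212.8·0.01000 + 282.5·0.01510 + 1043·0.04930 = 57.92 pbw
The glass mass, total less LOI, = 1644 − 57.92 = 1586 pbw (the oxide masses sum to this)
each oxide over glass, ×100, is wt %

Glass mass = 1586 pbw (batch 1644 − LOI 57.92).
Composition: MgO 38.39%, ZrO2 4.448%, SiO2 43.88%, TiO2 13.28%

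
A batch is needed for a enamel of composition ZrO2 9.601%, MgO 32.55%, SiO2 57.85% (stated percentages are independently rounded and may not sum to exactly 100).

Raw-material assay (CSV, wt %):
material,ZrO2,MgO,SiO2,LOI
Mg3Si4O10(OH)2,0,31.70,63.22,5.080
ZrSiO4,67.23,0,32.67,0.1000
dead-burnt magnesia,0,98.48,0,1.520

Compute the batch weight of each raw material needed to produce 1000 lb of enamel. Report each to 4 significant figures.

Batch per 1000 lb enamel:
  Mg3Si4O10(OH)2: 841.3 lb
  ZrSiO4: 142.8 lb
  dead-burnt magnesia: 59.73 lb
Total batch = 1044 lb; LOI loss = 43.79 lb; yield = 95.80%

Each numeric step holds exact precision all the way through; mid-chain values appear, with 4-significant-digit rounding, between the steps. Every reported figure is rounded exactly once — derived quantities, including totals, LOI, the three compositions, yield, glass mass, are computed starting from the weights for 1000 lb of glass at full precision as quoted within either problem or answer.
Target masses of each oxide per 1000 lb enamel:
  ZrO2: 9.601% × 1000 = 96.01 lb
  MgO: 32.55% × 1000 = 325.5 lb
  SiO2: 57.85% × 1000 = 578.5 lb
Checking each oxide sum applying the batch weights above, under the basis named above (target by target, the sums agree exact up to rounding of places):
  ZrO2: 142.8·0.6723 = 96.00 lb (target 96.01 lb)
  MgO: 841.3·0.3170 + 59.73·0.9848 = 325.5 lb (target 325.5 lb)
  SiO2: 841.3·0.6322 + 142.8·0.3267 = 578.5 lb (target 578.5 lb)
Auditing the glass mass value: batch total minus LOI = 1000 lb (the targets, summed, come to 1000 lb; stated basis 1000 lb — a pure rounding effect).
Total batch = Σ batch = 1044 lb; the LOI term Σ batch·LOI equals 43.79 lb; as yield: glass ÷ batch → 95.80%.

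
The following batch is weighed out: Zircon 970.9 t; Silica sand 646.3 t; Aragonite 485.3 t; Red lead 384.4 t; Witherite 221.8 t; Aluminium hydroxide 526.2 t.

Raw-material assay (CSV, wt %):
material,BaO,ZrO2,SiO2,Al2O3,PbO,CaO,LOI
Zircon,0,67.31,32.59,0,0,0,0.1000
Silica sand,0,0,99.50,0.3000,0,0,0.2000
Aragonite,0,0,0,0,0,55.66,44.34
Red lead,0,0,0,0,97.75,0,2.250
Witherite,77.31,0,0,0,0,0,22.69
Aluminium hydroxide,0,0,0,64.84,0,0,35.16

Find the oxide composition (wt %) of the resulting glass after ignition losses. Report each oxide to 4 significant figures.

Mid-chain values are displayed, rounded to 4 significant digits, between the steps. All arithmetic keeps full precision in all steps; every reported value is rounded only once. All derived quantities, which include the totals, ignition loss, net glass mass, the yield, six oxide percentages, are re-derived at full precision, precisely as stated by the problem or answer text, from the batch weights for 2773 t of glass.
What the batch supplies per oxide:
  BaO: 221.8·0.7731 = 171.5 t
  ZrO2: 970.9·0.6731 = 653.5 t
  SiO2: 970.9·0.3259 + 646.3·0.9950 = 959.5 t
  Al2O3: 646.3·0.003000 + 526.2·0.6484 = 343.1 t
  PbO: 384.4·0.9775 = 375.8 t
  CaO: 485.3·0.5566 = 270.1 t
LOI: 970.9·0.001000 + 646.3·0.002000 + 485.3·0.4434 + 384.4·0.02250 + 221.8·0.2269 + 526.2·0.3516 = 461.4 t
The glass mass, total less LOI, = 3235 − 461.4 = 2773 t (matching Σ of the oxides)
percent by weight: oxide/glass ×100

Glass mass = 2773 t (batch 3235 − LOI 461.4).
Composition: BaO 6.183%, ZrO2 23.56%, SiO2 34.60%, Al2O3 12.37%, PbO 13.55%, CaO 9.739%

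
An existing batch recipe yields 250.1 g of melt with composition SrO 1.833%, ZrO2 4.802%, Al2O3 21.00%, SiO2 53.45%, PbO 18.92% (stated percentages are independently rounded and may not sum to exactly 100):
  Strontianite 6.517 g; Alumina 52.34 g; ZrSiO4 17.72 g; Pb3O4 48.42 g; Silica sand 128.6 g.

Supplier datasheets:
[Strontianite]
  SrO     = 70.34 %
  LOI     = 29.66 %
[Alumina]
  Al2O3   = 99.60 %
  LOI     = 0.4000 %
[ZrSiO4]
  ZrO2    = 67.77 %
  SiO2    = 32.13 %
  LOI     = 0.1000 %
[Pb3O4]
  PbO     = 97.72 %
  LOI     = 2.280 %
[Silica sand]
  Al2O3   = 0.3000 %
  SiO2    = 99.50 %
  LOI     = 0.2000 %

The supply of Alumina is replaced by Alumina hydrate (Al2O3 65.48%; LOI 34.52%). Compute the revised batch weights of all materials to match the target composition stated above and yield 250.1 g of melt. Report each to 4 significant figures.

In-progress results are printed, rounded to 4 significant figures, within the worked lines. Full float precision is held from start to finish. Each reported figure is rounded a single time — derived quantities, including glass mass, LOI, five oxide percentages, the totals, the yield, are recomputed from the weighed amounts for 250.1 g of glass at full float precision exactly as shown in the problem or the answer.
Target oxide masses per 250.1 g melt:
  SrO: 1.833% × 250.1 = 4.584 g
  ZrO2: 4.802% × 250.1 = 12.01 g
  Al2O3: 21.00% × 250.1 = 52.52 g
  SiO2: 53.45% × 250.1 = 133.7 g
  PbO: 18.92% × 250.1 = 47.32 g
Sums-versus-targets review on the weights just shown, versus the basis set out (target by target, the sums agree up to rounding of the answer):
  SrO: 6.517·0.7034 = 4.584 g (target 4.584 g)
  ZrO2: 17.72·0.6777 = 12.01 g (target 12.01 g)
  Al2O3: 79.62·0.6548 + 128.6·0.003000 = 52.52 g (target 52.52 g)
  SiO2: 17.72·0.3213 + 128.6·0.9950 = 133.7 g (target 133.7 g)
  PbO: 48.42·0.9772 = 47.32 g (target 47.32 g)
Mass balance on the glass: batch Σ − ignition loss = 250.1 g (the Σ of target masses is 250.1 g; with the basis standing at 250.1 g — deltas are rounding alone).
Total batch = Σ batch = 280.9 g; LOI loss = Σ batch·LOI = 30.80 g; yield, glass over the total, = 89.04%.

Revised batch per 250.1 g melt:
  Strontianite: 6.517 g
  Alumina hydrate: 79.62 g
  ZrSiO4: 17.72 g
  Pb3O4: 48.42 g
  Silica sand: 128.6 g
Total batch = 280.9 g; LOI loss = 30.80 g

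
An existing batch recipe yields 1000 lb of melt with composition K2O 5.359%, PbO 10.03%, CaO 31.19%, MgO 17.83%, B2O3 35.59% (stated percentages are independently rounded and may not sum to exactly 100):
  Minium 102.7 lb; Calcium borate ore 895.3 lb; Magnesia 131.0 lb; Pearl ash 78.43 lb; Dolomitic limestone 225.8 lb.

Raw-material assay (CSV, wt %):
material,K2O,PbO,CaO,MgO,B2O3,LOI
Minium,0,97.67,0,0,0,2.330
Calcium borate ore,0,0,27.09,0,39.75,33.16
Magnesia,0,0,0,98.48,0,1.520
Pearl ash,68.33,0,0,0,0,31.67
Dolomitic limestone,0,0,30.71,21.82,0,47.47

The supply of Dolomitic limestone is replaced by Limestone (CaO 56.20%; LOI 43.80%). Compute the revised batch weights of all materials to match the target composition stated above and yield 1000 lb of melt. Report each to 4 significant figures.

The intermediate values are shown (rounded to four significant digits) on the page. Each numeric step keeps exact precision in every operation — exactly one rounding is applied to each reported figure — the derived quantities, which include LOI, totals, five oxide percentages, net glass mass, yield, are rebuilt at full precision, as written in problem or answer, from the weighed amounts at 1000 lb of glass.
Target oxide masses per 1000 lb melt:
  K2O: 5.359% × 1000 = 53.59 lb
  PbO: 10.03% × 1000 = 100.3 lb
  CaO: 31.19% × 1000 = 311.9 lb
  MgO: 17.83% × 1000 = 178.3 lb
  B2O3: 35.59% × 1000 = 355.9 lb
Oxide-by-oxide audit on the weights just shown, per the basis as stated (each sum matches its target mass inside rounding margins):
  K2O: 78.43·0.6833 = 53.59 lb (target 53.59 lb)
  PbO: 102.7·0.9767 = 100.3 lb (target 100.3 lb)
  CaO: 895.3·0.2709 + 123.4·0.5620 = 311.9 lb (target 311.9 lb)
  MgO: 181.1·0.9848 = 178.3 lb (target 178.3 lb)
  B2O3: 895.3·0.3975 = 355.9 lb (target 355.9 lb)
Consistency of the glass mass: batch Σ − ignition loss = 1000 lb (targets for the oxides total 1000 lb; stated basis 1000 lb — gaps are rounding artifacts).
Batch total: Σ batch = 1381 lb; loss to ignition Σ batch·LOI = 380.9 lb; yield, glass over the total, = 72.42%.

Revised batch per 1000 lb melt:
  Minium: 102.7 lb
  Calcium borate ore: 895.3 lb
  Magnesia: 181.1 lb
  Pearl ash: 78.43 lb
  Limestone: 123.4 lb
Total batch = 1381 lb; LOI loss = 380.9 lb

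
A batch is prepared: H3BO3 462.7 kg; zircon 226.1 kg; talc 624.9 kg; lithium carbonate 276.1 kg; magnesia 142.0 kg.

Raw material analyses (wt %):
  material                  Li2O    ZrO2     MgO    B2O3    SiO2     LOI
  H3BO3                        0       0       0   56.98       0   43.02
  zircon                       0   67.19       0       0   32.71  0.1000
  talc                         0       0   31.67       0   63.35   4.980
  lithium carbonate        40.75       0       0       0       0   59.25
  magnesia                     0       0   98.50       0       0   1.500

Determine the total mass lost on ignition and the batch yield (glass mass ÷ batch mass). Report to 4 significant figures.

Each numeric step maintains full precision throughout — intermediates are printed with 4-significant-digit rounding across the worked steps; each reported value is rounded only once; all derived quantities are rebuilt at exact precision (the yield, five oxide percentages, net glass mass, ignition loss, the totals) from the batch weights for 1336 kg of glass as given in question or answer.
Ignition loss by material:
  H3BO3: 462.7 × 0.4302 = 199.1 kg
  zircon: 226.1 × 0.001000 = 0.2261 kg
  talc: 624.9 × 0.04980 = 31.12 kg
  lithium carbonate: 276.1 × 0.5925 = 163.6 kg
  magnesia: 142.0 × 0.01500 = 2.130 kg
Total LOI = 396.1 kg
Glass = batch − LOI = 1732 − 396.1 = 1336 kg

LOI loss = 396.1 kg; glass = 1336 kg; yield = 77.13%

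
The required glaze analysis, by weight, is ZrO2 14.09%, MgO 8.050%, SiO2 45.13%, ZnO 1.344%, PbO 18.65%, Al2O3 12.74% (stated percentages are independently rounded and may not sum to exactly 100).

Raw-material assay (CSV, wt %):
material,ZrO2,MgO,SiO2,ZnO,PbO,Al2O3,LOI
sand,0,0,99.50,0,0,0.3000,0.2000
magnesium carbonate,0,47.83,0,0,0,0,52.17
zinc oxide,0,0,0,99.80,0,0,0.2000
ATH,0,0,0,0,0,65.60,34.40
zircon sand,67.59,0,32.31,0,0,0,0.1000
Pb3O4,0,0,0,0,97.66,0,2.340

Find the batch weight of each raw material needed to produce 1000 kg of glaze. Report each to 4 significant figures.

Batch per 1000 kg glaze:
  sand: 385.9 kg
  magnesium carbonate: 168.3 kg
  zinc oxide: 13.47 kg
  ATH: 192.4 kg
  zircon sand: 208.5 kg
  Pb3O4: 191.0 kg
Total batch = 1160 kg; LOI loss = 159.5 kg; yield = 86.25%

Each numeric step carries exact precision from start to finish; working values appear (rounded to 4 significant digits) in the printout. Exactly one rounding goes into each reported number. The derived quantities are re-derived in exact precision (the totals, the six compositions, glass mass, ignition loss, the yield) starting from the weights for 1000 kg of glass, precisely as stated by either problem or answer.
The oxide mass targets at 1000 kg glaze:
  ZrO2: 14.09% × 1000 = 140.9 kg
  MgO: 8.050% × 1000 = 80.50 kg
  SiO2: 45.13% × 1000 = 451.3 kg
  ZnO: 1.344% × 1000 = 13.44 kg
  PbO: 18.65% × 1000 = 186.5 kg
  Al2O3: 12.74% × 1000 = 127.4 kg
Verifying the oxide balance using the reported weights, against the basis in use (target by target, the sums agree up to rounding of the answer):
  ZrO2: 208.5·0.6759 = 140.9 kg (target 140.9 kg)
  MgO: 168.3·0.4783 = 80.50 kg (target 80.50 kg)
  SiO2: 385.9·0.9950 + 208.5·0.3231 = 451.3 kg (target 451.3 kg)
  ZnO: 13.47·0.9980 = 13.44 kg (target 13.44 kg)
  PbO: 191.0·0.9766 = 186.5 kg (target 186.5 kg)
  Al2O3: 385.9·0.003000 + 192.4·0.6560 = 127.4 kg (target 127.4 kg)
Consistency of the glass mass: Σ batch − LOI loss = 1000 kg (the Σ of target masses is 1000 kg; versus the stated basis of 1000 kg — a pure rounding effect).
Batch total: Σ batch = 1160 kg; LOI loss = Σ batch·LOI = 159.5 kg; glass ÷ batch gives a yield of 86.25%.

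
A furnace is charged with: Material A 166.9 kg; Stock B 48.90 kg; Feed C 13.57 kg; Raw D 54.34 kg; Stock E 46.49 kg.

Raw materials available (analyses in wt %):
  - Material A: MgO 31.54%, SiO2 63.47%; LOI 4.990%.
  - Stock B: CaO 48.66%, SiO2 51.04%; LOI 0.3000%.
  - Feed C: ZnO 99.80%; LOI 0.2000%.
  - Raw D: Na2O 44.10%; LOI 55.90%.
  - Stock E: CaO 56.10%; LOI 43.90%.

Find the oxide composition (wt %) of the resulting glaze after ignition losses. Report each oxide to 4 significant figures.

Glass mass = 270.9 kg (batch 330.2 − LOI 59.29).
Composition: CaO 18.41%, MgO 19.43%, ZnO 4.999%, Na2O 8.846%, SiO2 48.31%

The whole derivation keeps exact precision from start to finish. Working values are shown, rounded to four significant digits, alongside each step. Every reported number takes exactly one rounding; derived quantities (ignition loss, totals, five oxide percentages, yield, glass mass) are re-derived at full precision starting from the weights for 270.9 kg of glass exactly as shown in question or answer.
Delivered oxide masses:
  CaO: 48.90·0.4866 + 46.49·0.5610 = 49.88 kg
  MgO: 166.9·0.3154 = 52.64 kg
  ZnO: 13.57·0.9980 = 13.54 kg
  Na2O: 54.34·0.4410 = 23.96 kg
  SiO2: 166.9·0.6347 + 48.90·0.5104 = 130.9 kg
LOI: 166.9·0.04990 + 48.90·0.003000 + 13.57·0.002000 + 54.34·0.5590 + 46.49·0.4390 = 59.29 kg
Glass mass = batch − LOI = 330.2 − 59.29 = 270.9 kg (= Σ oxide masses)
each oxide over glass, ×100, is wt %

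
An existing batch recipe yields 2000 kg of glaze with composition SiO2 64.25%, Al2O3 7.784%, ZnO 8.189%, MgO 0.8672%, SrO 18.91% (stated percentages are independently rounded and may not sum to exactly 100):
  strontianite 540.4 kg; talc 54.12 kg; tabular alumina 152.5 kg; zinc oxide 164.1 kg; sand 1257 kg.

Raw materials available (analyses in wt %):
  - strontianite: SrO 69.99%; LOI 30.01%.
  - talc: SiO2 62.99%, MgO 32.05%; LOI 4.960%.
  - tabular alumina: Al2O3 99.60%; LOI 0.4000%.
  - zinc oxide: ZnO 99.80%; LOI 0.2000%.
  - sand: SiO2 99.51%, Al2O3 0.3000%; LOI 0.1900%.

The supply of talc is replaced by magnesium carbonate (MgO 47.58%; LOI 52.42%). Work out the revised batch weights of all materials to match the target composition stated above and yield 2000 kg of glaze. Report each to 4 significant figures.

Mid-chain values are displayed rounded to four significant digits across the worked steps; the whole derivation runs at full precision through the solve — exactly one rounding goes into every reported value — derived quantities (ignition loss, the five compositions, the totals, net glass mass, the yield) are recomputed from the weighed amounts on 2000 kg of glass at full float precision, as given in problem or answer.
Oxide-by-oxide targets in 2000 kg glaze:
  SiO2: 64.25% × 2000 = 1285 kg
  Al2O3: 7.784% × 2000 = 155.7 kg
  ZnO: 8.189% × 2000 = 163.8 kg
  MgO: 0.8672% × 2000 = 17.34 kg
  SrO: 18.91% × 2000 = 378.2 kg
Verifying the oxide balance with the batch weights as given, at the basis given (every target is met by its sum inside rounding margins):
  SiO2: 1291·0.9951 = 1285 kg (target 1285 kg)
  Al2O3: 152.4·0.9960 + 1291·0.003000 = 155.7 kg (target 155.7 kg)
  ZnO: 164.1·0.9980 = 163.8 kg (target 163.8 kg)
  MgO: 36.45·0.4758 = 17.34 kg (target 17.34 kg)
  SrO: 540.4·0.6999 = 378.2 kg (target 378.2 kg)
Mass balance on the glass: net batch after ignition = 2000 kg (the targets, summed, come to 2000 kg; against the stated basis, 2000 kg — a pure rounding effect).
Batch total: Σ batch = 2184 kg; LOI removed, Σ of batch·LOI: 184.7 kg; the yield ratio, glass ÷ batch: 91.55%.

Revised batch per 2000 kg glaze:
  strontianite: 540.4 kg
  magnesium carbonate: 36.45 kg
  tabular alumina: 152.4 kg
  zinc oxide: 164.1 kg
  sand: 1291 kg
Total batch = 2184 kg; LOI loss = 184.7 kg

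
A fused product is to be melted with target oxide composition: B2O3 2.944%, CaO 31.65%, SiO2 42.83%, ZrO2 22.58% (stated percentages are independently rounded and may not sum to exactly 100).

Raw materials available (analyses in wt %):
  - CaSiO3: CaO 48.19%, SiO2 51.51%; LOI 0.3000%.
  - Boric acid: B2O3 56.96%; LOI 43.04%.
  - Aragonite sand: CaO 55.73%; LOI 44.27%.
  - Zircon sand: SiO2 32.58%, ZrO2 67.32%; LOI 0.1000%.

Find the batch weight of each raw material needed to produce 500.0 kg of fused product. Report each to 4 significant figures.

Batch per 500.0 kg fused product:
  CaSiO3: 309.7 kg
  Boric acid: 25.84 kg
  Aragonite sand: 16.18 kg
  Zircon sand: 167.7 kg
Total batch = 519.4 kg; LOI loss = 19.38 kg; yield = 96.27%

All arithmetic keeps full precision at all times — mid-chain values appear (rounded to four significant figures) when written out — a single rounding completes each reported figure — all derived quantities, including the totals, net glass mass, the four compositions, yield, LOI, are computed starting from the weights at 500.0 kg of glass at exact precision precisely as stated by question or answer.
Oxide mass targets, per 500.0 kg fused product:
  B2O3: 2.944% × 500.0 = 14.72 kg
  CaO: 31.65% × 500.0 = 158.2 kg
  SiO2: 42.83% × 500.0 = 214.2 kg
  ZrO2: 22.58% × 500.0 = 112.9 kg
Per-oxide balance check from the weights as reported, under the basis named above (sum by sum, the targets are met inside rounding margins):
  B2O3: 25.84·0.5696 = 14.72 kg (target 14.72 kg)
  CaO: 309.7·0.4819 + 16.18·0.5573 = 158.3 kg (target 158.2 kg)
  SiO2: 309.7·0.5151 + 167.7·0.3258 = 214.2 kg (target 214.2 kg)
  ZrO2: 167.7·0.6732 = 112.9 kg (target 112.9 kg)
Mass balance on the glass: whole batch net of LOI = 500.0 kg (targets for the oxides total 500.0 kg; versus the stated basis of 500.0 kg — a pure rounding effect).
Whole-batch sum: Σ batch = 519.4 kg; Σ batch·LOI gives LOI loss = 19.38 kg; yield: glass divided by total = 96.27%.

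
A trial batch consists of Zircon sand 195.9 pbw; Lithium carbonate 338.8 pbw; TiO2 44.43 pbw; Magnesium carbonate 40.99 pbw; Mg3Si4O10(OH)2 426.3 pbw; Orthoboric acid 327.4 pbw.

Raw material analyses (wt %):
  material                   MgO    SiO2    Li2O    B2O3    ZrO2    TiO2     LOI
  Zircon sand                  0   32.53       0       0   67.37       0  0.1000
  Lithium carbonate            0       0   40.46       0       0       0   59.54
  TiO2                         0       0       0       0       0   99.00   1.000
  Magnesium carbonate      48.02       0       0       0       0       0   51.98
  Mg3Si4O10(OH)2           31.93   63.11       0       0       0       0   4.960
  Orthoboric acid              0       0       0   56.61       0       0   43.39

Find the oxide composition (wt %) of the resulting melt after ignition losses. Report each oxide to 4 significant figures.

Glass mass = 986.9 pbw (batch 1374 − LOI 386.9).
Composition: MgO 15.79%, SiO2 33.72%, Li2O 13.89%, B2O3 18.78%, ZrO2 13.37%, TiO2 4.457%

The intermediate values appear, rounded to four significant digits, between the steps. Each numeric step maintains exact precision end to end; a single rounding completes every reported figure; derived quantities, which include yield, net glass mass, ignition loss, six oxide percentages, totals, are rebuilt at full precision, as quoted within the problem or answer text, using the weight values at 986.9 pbw of glass.
Mass of each oxide from the mix:
  MgO: 40.99·0.4802 + 426.3·0.3193 = 155.8 pbw
  SiO2: 195.9·0.3253 + 426.3·0.6311 = 332.8 pbw
  Li2O: 338.8·0.4046 = 137.1 pbw
  B2O3: 327.4·0.5661 = 185.3 pbw
  ZrO2: 195.9·0.6737 = 132.0 pbw
  TiO2: 44.43·0.9900 = 43.99 pbw
LOI: 195.9·0.001000 + 338.8·0.5954 + 44.43·0.01000 + 40.99·0.5198 + 426.3·0.04960 + 327.4·0.4339 = 386.9 pbw
batch − LOI leaves glass = 1374 − 386.9 = 986.9 pbw (equal to the oxide-mass sum)
wt % = 100 × oxide mass / glass mass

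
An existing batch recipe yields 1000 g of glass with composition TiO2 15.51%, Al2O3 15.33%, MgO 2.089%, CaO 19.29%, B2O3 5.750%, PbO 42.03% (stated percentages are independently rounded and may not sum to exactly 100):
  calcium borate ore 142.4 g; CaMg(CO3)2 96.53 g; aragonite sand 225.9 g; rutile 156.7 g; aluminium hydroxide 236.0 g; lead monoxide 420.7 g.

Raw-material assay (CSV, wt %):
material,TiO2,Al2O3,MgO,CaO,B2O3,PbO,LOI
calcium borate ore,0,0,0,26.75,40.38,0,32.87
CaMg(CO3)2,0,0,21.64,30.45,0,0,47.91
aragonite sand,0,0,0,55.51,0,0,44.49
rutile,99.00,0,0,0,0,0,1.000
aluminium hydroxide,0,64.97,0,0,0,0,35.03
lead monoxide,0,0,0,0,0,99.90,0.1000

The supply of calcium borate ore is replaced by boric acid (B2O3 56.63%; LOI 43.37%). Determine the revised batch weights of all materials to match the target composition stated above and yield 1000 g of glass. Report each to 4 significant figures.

Revised batch per 1000 g glass:
  boric acid: 101.5 g
  CaMg(CO3)2: 96.53 g
  aragonite sand: 294.6 g
  rutile: 156.7 g
  aluminium hydroxide: 236.0 g
  lead monoxide: 420.7 g
Total batch = 1306 g; LOI loss = 306.0 g

Every computation keeps full precision at all times — the intermediate values are shown rounded to four significant figures between the steps — each reported figure is rounded a single time. The derived quantities (glass mass, the six compositions, ignition loss, yield, the totals) are recomputed from the weighed amounts at 1000 g of glass at full float precision, as given in problem or answer.
Per-oxide target masses for 1000 g glass:
  TiO2: 15.51% × 1000 = 155.1 g
  Al2O3: 15.33% × 1000 = 153.3 g
  MgO: 2.089% × 1000 = 20.89 g
  CaO: 19.29% × 1000 = 192.9 g
  B2O3: 5.750% × 1000 = 57.50 g
  PbO: 42.03% × 1000 = 420.3 g
Per-oxide balance check per the reported batch figures, relative to the basis at hand (delivered sums recover each target inside rounding margins):
  TiO2: 156.7·0.9900 = 155.1 g (target 155.1 g)
  Al2O3: 236.0·0.6497 = 153.3 g (target 153.3 g)
  MgO: 96.53·0.2164 = 20.89 g (target 20.89 g)
  CaO: 96.53·0.3045 + 294.6·0.5551 = 192.9 g (target 192.9 g)
  B2O3: 101.5·0.5663 = 57.48 g (target 57.50 g)
  PbO: 420.7·0.9990 = 420.3 g (target 420.3 g)
Glass-mass bookkeeping: net batch after ignition = 1000 g (per-oxide target masses sum to 1000 g; against the stated basis, 1000 g — rounding explains the deltas).
Batch total: Σ batch = 1306 g; loss to ignition Σ batch·LOI = 306.0 g; as yield: glass ÷ batch → 76.57%.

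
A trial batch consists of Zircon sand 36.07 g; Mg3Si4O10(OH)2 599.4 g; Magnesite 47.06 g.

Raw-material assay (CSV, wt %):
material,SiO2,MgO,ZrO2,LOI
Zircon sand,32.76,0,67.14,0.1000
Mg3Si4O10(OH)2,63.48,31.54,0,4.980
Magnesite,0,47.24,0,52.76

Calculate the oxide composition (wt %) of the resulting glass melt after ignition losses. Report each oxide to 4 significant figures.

Intermediates are printed rounded off to 4 significant digits when written out. The working math holds full float precision all the way through — every reported value takes exactly one rounding; derived quantities are carried from the weighed amounts on 627.8 g of glass in full precision (the yield, ignition loss, three oxide percentages, glass mass, totals), as they appear in the problem or answer text.
Oxide-by-oxide delivered mass:
  SiO2: 36.07·0.3276 + 599.4·0.6348 = 392.3 g
  MgO: 599.4·0.3154 + 47.06·0.4724 = 211.3 g
  ZrO2: 36.07·0.6714 = 24.22 g
LOI: 36.07·0.001000 + 599.4·0.04980 + 47.06·0.5276 = 54.72 g
The glass mass, total less LOI, = 682.5 − 54.72 = 627.8 g (equal to the oxide-mass sum)
percent share: oxide ÷ glass, ×100

Glass mass = 627.8 g (batch 682.5 − LOI 54.72).
Composition: SiO2 62.49%, MgO 33.65%, ZrO2 3.857%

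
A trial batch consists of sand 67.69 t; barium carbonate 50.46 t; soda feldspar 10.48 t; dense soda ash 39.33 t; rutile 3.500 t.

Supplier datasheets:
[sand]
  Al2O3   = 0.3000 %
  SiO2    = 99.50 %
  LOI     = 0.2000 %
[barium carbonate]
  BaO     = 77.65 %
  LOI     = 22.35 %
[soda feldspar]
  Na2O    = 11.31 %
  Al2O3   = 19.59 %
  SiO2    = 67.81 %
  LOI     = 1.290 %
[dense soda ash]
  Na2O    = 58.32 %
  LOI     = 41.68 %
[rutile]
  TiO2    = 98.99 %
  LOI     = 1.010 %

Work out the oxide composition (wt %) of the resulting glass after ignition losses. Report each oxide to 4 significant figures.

Glass mass = 143.5 t (batch 171.5 − LOI 27.98).
Composition: Na2O 16.81%, BaO 27.31%, Al2O3 1.572%, SiO2 51.89%, TiO2 2.415%

All arithmetic holds exact precision end to end; intermediates appear rounded to four significant figures between the steps — every reported figure sees exactly one rounding — the derived quantities (net glass mass, yield, LOI, the five compositions, the totals) are carried in full precision from the weighed amounts per 143.5 t of glass, exactly as shown in question or answer.
Oxide-by-oxide delivered mass:
  Na2O: 10.48·0.1131 + 39.33·0.5832 = 24.12 t
  BaO: 50.46·0.7765 = 39.18 t
  Al2O3: 67.69·0.003000 + 10.48·0.1959 = 2.256 t
  SiO2: 67.69·0.9950 + 10.48·0.6781 = 74.46 t
  TiO2: 3.500·0.9899 = 3.465 t
LOI: 67.69·0.002000 + 50.46·0.2235 + 10.48·0.01290 + 39.33·0.4168 + 3.500·0.01010 = 27.98 t
Net of LOI, the glass mass = 171.5 − 27.98 = 143.5 t (equal to the oxide-mass sum)
oxide / glass × 100 gives the wt %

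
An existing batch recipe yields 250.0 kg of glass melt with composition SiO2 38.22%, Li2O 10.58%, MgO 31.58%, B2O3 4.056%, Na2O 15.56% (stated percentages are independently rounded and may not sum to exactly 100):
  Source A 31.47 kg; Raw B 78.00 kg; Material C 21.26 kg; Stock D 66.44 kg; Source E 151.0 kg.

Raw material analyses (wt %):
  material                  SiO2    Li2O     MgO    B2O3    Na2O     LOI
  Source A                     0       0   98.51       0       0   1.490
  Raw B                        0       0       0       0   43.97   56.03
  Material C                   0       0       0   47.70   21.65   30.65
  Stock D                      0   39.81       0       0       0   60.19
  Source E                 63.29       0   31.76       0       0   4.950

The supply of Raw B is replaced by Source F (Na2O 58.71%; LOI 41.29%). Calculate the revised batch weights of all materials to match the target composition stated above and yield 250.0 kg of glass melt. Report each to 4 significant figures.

Revised batch per 250.0 kg glass melt:
  Source A: 31.47 kg
  Source F: 58.42 kg
  Material C: 21.26 kg
  Stock D: 66.44 kg
  Source E: 151.0 kg
Total batch = 328.6 kg; LOI loss = 78.57 kg

The working math carries exact precision all the way through — mid-chain values appear rounded off to 4 significant digits between the steps — a single rounding completes every reported number. All derived quantities are re-derived at full precision (glass mass, yield, the totals, ignition loss, the five compositions) from the batch weights per 250.0 kg of glass exactly as shown in the problem or answer text.
Target oxide masses per 250.0 kg glass melt:
  SiO2: 38.22% × 250.0 = 95.55 kg
  Li2O: 10.58% × 250.0 = 26.45 kg
  MgO: 31.58% × 250.0 = 78.95 kg
  B2O3: 4.056% × 250.0 = 10.14 kg
  Na2O: 15.56% × 250.0 = 38.90 kg
Mass-balance tally per oxide using the reported weights, versus the basis set out (each sum matches its target mass once rounding is allowed for):
  SiO2: 151.0·0.6329 = 95.57 kg (target 95.55 kg)
  Li2O: 66.44·0.3981 = 26.45 kg (target 26.45 kg)
  MgO: 31.47·0.9851 + 151.0·0.3176 = 78.96 kg (target 78.95 kg)
  B2O3: 21.26·0.4770 = 10.14 kg (target 10.14 kg)
  Na2O: 58.42·0.5871 + 21.26·0.2165 = 38.90 kg (target 38.90 kg)
Glass-mass closure: the batch minus its LOI: 250.0 kg (the Σ of target masses is 250.0 kg; basis as stated: 250.0 kg — a pure rounding effect).
Summing the batch: Σ batch = 328.6 kg; the LOI term Σ batch·LOI equals 78.57 kg; as yield: glass ÷ batch → 76.09%.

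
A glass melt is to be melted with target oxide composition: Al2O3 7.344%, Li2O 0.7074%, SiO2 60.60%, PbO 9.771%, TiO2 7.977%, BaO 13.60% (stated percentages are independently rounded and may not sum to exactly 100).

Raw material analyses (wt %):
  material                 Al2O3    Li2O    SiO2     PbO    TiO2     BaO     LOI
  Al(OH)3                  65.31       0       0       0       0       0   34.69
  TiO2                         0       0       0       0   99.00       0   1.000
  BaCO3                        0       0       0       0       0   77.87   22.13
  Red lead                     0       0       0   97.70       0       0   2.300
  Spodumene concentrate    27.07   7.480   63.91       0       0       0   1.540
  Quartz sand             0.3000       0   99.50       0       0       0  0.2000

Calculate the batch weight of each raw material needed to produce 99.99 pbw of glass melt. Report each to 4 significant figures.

Batch per 99.99 pbw glass melt:
  Al(OH)3: 7.072 pbw
  TiO2: 8.057 pbw
  BaCO3: 17.46 pbw
  Red lead: 10.00 pbw
  Spodumene concentrate: 9.456 pbw
  Quartz sand: 54.82 pbw
Total batch = 106.9 pbw; LOI loss = 6.883 pbw; yield = 93.56%

Full float precision is carried at every stage — intermediates are shown (rounded to four significant digits) across the worked steps. Each reported number takes exactly one rounding. Derived quantities (LOI, totals, six oxide percentages, glass mass, the yield) are computed using the weight values on 99.99 pbw of glass at full precision as set out in the problem or the answer.
Oxide-by-oxide targets in 99.99 pbw glass melt:
  Al2O3: 7.344% × 99.99 = 7.343 pbw
  Li2O: 0.7074% × 99.99 = 0.7073 pbw
  SiO2: 60.60% × 99.99 = 60.59 pbw
  PbO: 9.771% × 99.99 = 9.770 pbw
  TiO2: 7.977% × 99.99 = 7.976 pbw
  BaO: 13.60% × 99.99 = 13.60 pbw
A balance pass over the oxides, on the weights just shown, for the quoted basis mass (target by target, the sums agree exact up to rounding of places):
  Al2O3: 7.072·0.6531 + 9.456·0.2707 + 54.82·0.003000 = 7.343 pbw (target 7.343 pbw)
  Li2O: 9.456·0.07480 = 0.7073 pbw (target 0.7073 pbw)
  SiO2: 9.456·0.6391 + 54.82·0.9950 = 60.59 pbw (target 60.59 pbw)
  PbO: 10.00·0.9770 = 9.770 pbw (target 9.770 pbw)
  TiO2: 8.057·0.9900 = 7.976 pbw (target 7.976 pbw)
  BaO: 17.46·0.7787 = 13.60 pbw (target 13.60 pbw)
Glass-mass bookkeeping: total charge less LOI = 99.98 pbw (oxide target masses add up to 99.99 pbw; stated basis 99.99 pbw — rounding explains the deltas).
Batch grand total — Σ batch = 106.9 pbw; loss to ignition Σ batch·LOI = 6.883 pbw; yield: glass divided by total = 93.56%.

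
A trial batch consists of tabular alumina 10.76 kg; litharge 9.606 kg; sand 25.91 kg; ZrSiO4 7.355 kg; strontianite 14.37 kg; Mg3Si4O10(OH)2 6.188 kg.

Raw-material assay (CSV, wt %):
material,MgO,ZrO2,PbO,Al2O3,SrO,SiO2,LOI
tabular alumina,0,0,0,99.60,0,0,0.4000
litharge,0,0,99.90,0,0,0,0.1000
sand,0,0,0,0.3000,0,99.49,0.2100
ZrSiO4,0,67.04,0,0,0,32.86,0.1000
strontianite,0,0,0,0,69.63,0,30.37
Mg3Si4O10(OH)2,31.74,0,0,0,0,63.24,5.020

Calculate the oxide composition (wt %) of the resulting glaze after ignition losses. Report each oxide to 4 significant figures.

Glass mass = 69.40 kg (batch 74.19 − LOI 4.789).
Composition: MgO 2.830%, ZrO2 7.105%, PbO 13.83%, Al2O3 15.55%, SrO 14.42%, SiO2 46.27%

All arithmetic holds full float precision in all steps; working values are shown with 4-significant-figure rounding within the worked lines; each reported result is rounded a single time — all derived quantities are recomputed in full precision (six oxide percentages, totals, glass mass, ignition loss, yield) from the weighed amounts per 69.40 kg of glass as given in the question or the answer.
What the batch supplies per oxide:
  MgO: 6.188·0.3174 = 1.964 kg
  ZrO2: 7.355·0.6704 = 4.931 kg
  PbO: 9.606·0.9990 = 9.596 kg
  Al2O3: 10.76·0.9960 + 25.91·0.003000 = 10.79 kg
  SrO: 14.37·0.6963 = 10.01 kg
  SiO2: 25.91·0.9949 + 7.355·0.3286 + 6.188·0.6324 = 32.11 kg
LOI: 10.76·0.004000 + 9.606·0.001000 + 25.91·0.002100 + 7.355·0.001000 + 14.37·0.3037 + 6.188·0.05020 = 4.789 kg
batch − LOI leaves glass = 74.19 − 4.789 = 69.40 kg (matching Σ of the oxides)
wt % = oxide mass / glass mass × 100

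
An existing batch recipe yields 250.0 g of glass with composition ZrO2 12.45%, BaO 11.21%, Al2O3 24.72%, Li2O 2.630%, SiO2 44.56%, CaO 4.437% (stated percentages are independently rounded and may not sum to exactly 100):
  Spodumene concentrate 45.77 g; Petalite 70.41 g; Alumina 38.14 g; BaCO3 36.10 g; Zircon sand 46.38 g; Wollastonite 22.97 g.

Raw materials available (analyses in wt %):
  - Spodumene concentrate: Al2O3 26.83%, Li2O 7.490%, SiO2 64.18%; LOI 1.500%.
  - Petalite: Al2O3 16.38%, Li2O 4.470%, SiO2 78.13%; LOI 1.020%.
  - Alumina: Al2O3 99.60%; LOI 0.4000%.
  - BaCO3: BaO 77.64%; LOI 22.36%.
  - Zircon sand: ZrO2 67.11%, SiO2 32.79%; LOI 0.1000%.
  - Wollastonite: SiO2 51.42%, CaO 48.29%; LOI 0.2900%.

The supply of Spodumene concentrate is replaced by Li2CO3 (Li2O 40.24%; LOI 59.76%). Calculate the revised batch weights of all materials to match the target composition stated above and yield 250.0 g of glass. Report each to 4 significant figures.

All internal work keeps full precision at all times; mid-chain values are printed rounded to four significant figures in the working — a single rounding completes every reported result — all derived quantities (the yield, the totals, the six compositions, glass mass, LOI) are computed from the weighed amounts for 250.0 g of glass at full precision as written in either problem or answer.
Oxide-by-oxide targets in 250.0 g glass:
  ZrO2: 12.45% × 250.0 = 31.12 g
  BaO: 11.21% × 250.0 = 28.02 g
  Al2O3: 24.72% × 250.0 = 61.80 g
  Li2O: 2.630% × 250.0 = 6.575 g
  SiO2: 44.56% × 250.0 = 111.4 g
  CaO: 4.437% × 250.0 = 11.09 g
Mass-balance tally per oxide given the weights on record, for the quoted basis mass (sum by sum, the targets are met within answer rounding):
  ZrO2: 46.38·0.6711 = 31.13 g (target 31.12 g)
  BaO: 36.10·0.7764 = 28.03 g (target 28.02 g)
  Al2O3: 108.0·0.1638 + 44.29·0.9960 = 61.80 g (target 61.80 g)
  Li2O: 4.342·0.4024 + 108.0·0.04470 = 6.575 g (target 6.575 g)
  SiO2: 108.0·0.7813 + 46.38·0.3279 + 22.97·0.5142 = 111.4 g (target 111.4 g)
  CaO: 22.97·0.4829 = 11.09 g (target 11.09 g)
Consistency of the glass mass: total charge less LOI = 250.0 g (per-oxide target masses sum to 250.0 g; versus the stated basis of 250.0 g — any gap is answer rounding).
Total batch = Σ batch = 262.1 g; Σ batch·LOI gives LOI loss = 12.06 g; yield, glass over the total, = 95.40%.

Revised batch per 250.0 g glass:
  Li2CO3: 4.342 g
  Petalite: 108.0 g
  Alumina: 44.29 g
  BaCO3: 36.10 g
  Zircon sand: 46.38 g
  Wollastonite: 22.97 g
Total batch = 262.1 g; LOI loss = 12.06 g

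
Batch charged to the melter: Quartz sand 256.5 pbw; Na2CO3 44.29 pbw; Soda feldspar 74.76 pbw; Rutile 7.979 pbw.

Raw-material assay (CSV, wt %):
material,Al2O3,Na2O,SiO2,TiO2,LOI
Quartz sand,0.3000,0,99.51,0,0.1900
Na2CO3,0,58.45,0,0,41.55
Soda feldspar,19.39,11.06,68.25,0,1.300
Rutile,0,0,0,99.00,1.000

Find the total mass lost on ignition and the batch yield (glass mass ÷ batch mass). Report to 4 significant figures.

LOI loss = 19.94 pbw; glass = 363.6 pbw; yield = 94.80%

All arithmetic maintains full precision from first step to last; values along the way appear, rounded to four significant digits, in the working. Each reported result is rounded exactly once. Derived quantities, including totals, LOI, the yield, net glass mass, four oxide percentages, are re-derived from the weighed amounts on 363.6 pbw of glass in exact precision, as they appear in problem or answer.
Loss on ignition, line by line:
  Quartz sand: 256.5 × 0.001900 = 0.4874 pbw
  Na2CO3: 44.29 × 0.4155 = 18.40 pbw
  Soda feldspar: 74.76 × 0.01300 = 0.9719 pbw
  Rutile: 7.979 × 0.01000 = 0.07979 pbw
Total LOI = 19.94 pbw
Glass = batch − LOI = 383.5 − 19.94 = 363.6 pbw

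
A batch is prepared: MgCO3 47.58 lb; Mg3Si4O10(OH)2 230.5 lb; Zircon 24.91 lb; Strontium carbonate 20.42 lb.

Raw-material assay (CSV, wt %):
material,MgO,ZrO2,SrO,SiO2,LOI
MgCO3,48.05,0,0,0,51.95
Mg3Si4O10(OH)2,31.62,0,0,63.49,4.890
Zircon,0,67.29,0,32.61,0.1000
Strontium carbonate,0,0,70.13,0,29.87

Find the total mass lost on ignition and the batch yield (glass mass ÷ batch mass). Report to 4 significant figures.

LOI loss = 42.11 lb; glass = 281.3 lb; yield = 86.98%

The intermediate values appear rounded off to 4 significant digits alongside each step — all internal work holds exact precision in all steps; every reported result includes exactly one rounding. The derived quantities, which include glass mass, ignition loss, totals, four oxide percentages, yield, are rebuilt in exact precision, precisely as stated by question or answer, from the weighed amounts per 281.3 lb of glass.
Loss on ignition, line by line:
  MgCO3: 47.58 × 0.5195 = 24.72 lb
  Mg3Si4O10(OH)2: 230.5 × 0.04890 = 11.27 lb
  Zircon: 24.91 × 0.001000 = 0.02491 lb
  Strontium carbonate: 20.42 × 0.2987 = 6.099 lb
Total LOI = 42.11 lb
Glass = batch − LOI = 323.4 − 42.11 = 281.3 lb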